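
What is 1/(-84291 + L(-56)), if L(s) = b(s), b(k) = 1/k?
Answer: -56/4720297 ≈ -1.1864e-5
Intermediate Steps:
L(s) = 1/s
1/(-84291 + L(-56)) = 1/(-84291 + 1/(-56)) = 1/(-84291 - 1/56) = 1/(-4720297/56) = -56/4720297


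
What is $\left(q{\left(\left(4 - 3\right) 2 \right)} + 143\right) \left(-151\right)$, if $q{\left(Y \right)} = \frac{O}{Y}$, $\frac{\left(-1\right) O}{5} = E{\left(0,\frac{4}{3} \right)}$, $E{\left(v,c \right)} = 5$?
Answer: $- \frac{39411}{2} \approx -19706.0$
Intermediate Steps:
$O = -25$ ($O = \left(-5\right) 5 = -25$)
$q{\left(Y \right)} = - \frac{25}{Y}$
$\left(q{\left(\left(4 - 3\right) 2 \right)} + 143\right) \left(-151\right) = \left(- \frac{25}{\left(4 - 3\right) 2} + 143\right) \left(-151\right) = \left(- \frac{25}{1 \cdot 2} + 143\right) \left(-151\right) = \left(- \frac{25}{2} + 143\right) \left(-151\right) = \frac{261}{2} \left(-151\right) = - \frac{39411}{2}$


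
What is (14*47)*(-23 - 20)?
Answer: -28294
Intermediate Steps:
(14*47)*(-23 - 20) = 658*(-43) = -28294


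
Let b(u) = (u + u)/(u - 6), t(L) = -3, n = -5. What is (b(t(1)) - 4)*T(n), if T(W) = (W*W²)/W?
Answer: -250/3 ≈ -83.333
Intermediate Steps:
b(u) = 2*u/(-6 + u) (b(u) = (2*u)/(-6 + u) = 2*u/(-6 + u))
T(W) = W² (T(W) = W³/W = W²)
(b(t(1)) - 4)*T(n) = (2*(-3)/(-6 - 3) - 4)*(-5)² = (2*(-3)/(-9) - 4)*25 = (2*(-3)*(-⅑) - 4)*25 = (⅔ - 4)*25 = -10/3*25 = -250/3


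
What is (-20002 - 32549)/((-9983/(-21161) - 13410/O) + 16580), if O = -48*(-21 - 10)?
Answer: -91927954776/28988609063 ≈ -3.1712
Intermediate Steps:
O = 1488 (O = -48*(-31) = 1488)
(-20002 - 32549)/((-9983/(-21161) - 13410/O) + 16580) = (-20002 - 32549)/((-9983/(-21161) - 13410/1488) + 16580) = -52551/((-9983*(-1/21161) - 13410*1/1488) + 16580) = -52551/((9983/21161 - 2235/248) + 16580) = -52551/(-44819051/5247928 + 16580) = -52551/86965827189/5247928 = -52551*5247928/86965827189 = -91927954776/28988609063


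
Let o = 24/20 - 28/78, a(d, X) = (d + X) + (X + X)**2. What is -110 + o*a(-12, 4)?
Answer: -12266/195 ≈ -62.903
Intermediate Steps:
a(d, X) = X + d + 4*X**2 (a(d, X) = (X + d) + (2*X)**2 = (X + d) + 4*X**2 = X + d + 4*X**2)
o = 164/195 (o = 24*(1/20) - 28*1/78 = 6/5 - 14/39 = 164/195 ≈ 0.84103)
-110 + o*a(-12, 4) = -110 + 164*(4 - 12 + 4*4**2)/195 = -110 + 164*(4 - 12 + 4*16)/195 = -110 + 164*(4 - 12 + 64)/195 = -110 + (164/195)*56 = -110 + 9184/195 = -12266/195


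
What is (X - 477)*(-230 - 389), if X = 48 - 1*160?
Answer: 364591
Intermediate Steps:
X = -112 (X = 48 - 160 = -112)
(X - 477)*(-230 - 389) = (-112 - 477)*(-230 - 389) = -589*(-619) = 364591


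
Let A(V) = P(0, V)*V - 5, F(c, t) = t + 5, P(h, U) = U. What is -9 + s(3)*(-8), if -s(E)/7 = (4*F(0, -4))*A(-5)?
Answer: 4471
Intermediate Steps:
F(c, t) = 5 + t
A(V) = -5 + V² (A(V) = V*V - 5 = V² - 5 = -5 + V²)
s(E) = -560 (s(E) = -7*4*(5 - 4)*(-5 + (-5)²) = -7*4*1*(-5 + 25) = -28*20 = -7*80 = -560)
-9 + s(3)*(-8) = -9 - 560*(-8) = -9 + 4480 = 4471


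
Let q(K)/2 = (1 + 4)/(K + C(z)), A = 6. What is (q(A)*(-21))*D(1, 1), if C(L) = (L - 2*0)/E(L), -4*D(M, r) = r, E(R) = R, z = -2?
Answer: 15/2 ≈ 7.5000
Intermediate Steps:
D(M, r) = -r/4
C(L) = 1 (C(L) = (L - 2*0)/L = (L + 0)/L = L/L = 1)
q(K) = 10/(1 + K) (q(K) = 2*((1 + 4)/(K + 1)) = 2*(5/(1 + K)) = 10/(1 + K))
(q(A)*(-21))*D(1, 1) = ((10/(1 + 6))*(-21))*(-¼*1) = ((10/7)*(-21))*(-¼) = -30*(-¼) = 15/2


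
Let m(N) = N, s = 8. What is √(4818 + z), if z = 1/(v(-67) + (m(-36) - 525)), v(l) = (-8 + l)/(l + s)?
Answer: √20525134917/2064 ≈ 69.412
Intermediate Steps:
v(l) = (-8 + l)/(8 + l) (v(l) = (-8 + l)/(l + 8) = (-8 + l)/(8 + l))
z = -59/33024 (z = 1/((-8 - 67)/(8 - 67) + (-36 - 525)) = 1/(-75/(-59) - 561) = 1/(-1/59*(-75) - 561) = 1/(75/59 - 561) = 1/(-33024/59) = -59/33024 ≈ -0.0017866)
√(4818 + z) = √(4818 - 59/33024) = √(159109573/33024) = √20525134917/2064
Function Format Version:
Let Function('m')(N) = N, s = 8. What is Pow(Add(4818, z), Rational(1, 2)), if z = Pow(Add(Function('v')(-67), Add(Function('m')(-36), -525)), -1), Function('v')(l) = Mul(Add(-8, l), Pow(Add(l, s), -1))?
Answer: Mul(Rational(1, 2064), Pow(20525134917, Rational(1, 2))) ≈ 69.412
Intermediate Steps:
Function('v')(l) = Mul(Pow(Add(8, l), -1), Add(-8, l)) (Function('v')(l) = Mul(Add(-8, l), Pow(Add(l, 8), -1)) = Mul(Add(-8, l), Pow(Add(8, l), -1)) = Mul(Pow(Add(8, l), -1), Add(-8, l)))
z = Rational(-59, 33024) (z = Pow(Add(Mul(Pow(Add(8, -67), -1), Add(-8, -67)), Add(-36, -525)), -1) = Pow(Add(Mul(Pow(-59, -1), -75), -561), -1) = Pow(Add(Mul(Rational(-1, 59), -75), -561), -1) = Pow(Add(Rational(75, 59), -561), -1) = Pow(Rational(-33024, 59), -1) = Rational(-59, 33024) ≈ -0.0017866)
Pow(Add(4818, z), Rational(1, 2)) = Pow(Add(4818, Rational(-59, 33024)), Rational(1, 2)) = Pow(Rational(159109573, 33024), Rational(1, 2)) = Mul(Rational(1, 2064), Pow(20525134917, Rational(1, 2)))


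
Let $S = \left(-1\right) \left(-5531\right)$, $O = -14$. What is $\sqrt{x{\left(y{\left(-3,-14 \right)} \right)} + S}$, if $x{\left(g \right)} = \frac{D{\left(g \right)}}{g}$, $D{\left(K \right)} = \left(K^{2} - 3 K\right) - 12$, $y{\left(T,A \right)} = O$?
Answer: $\frac{2 \sqrt{67557}}{7} \approx 74.262$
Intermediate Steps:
$y{\left(T,A \right)} = -14$
$S = 5531$
$D{\left(K \right)} = -12 + K^{2} - 3 K$
$x{\left(g \right)} = \frac{-12 + g^{2} - 3 g}{g}$
$\sqrt{x{\left(y{\left(-3,-14 \right)} \right)} + S} = \sqrt{\left(-3 - 14 - \frac{12}{-14}\right) + 5531} = \sqrt{\left(-3 - 14 - - \frac{6}{7}\right) + 5531} = \sqrt{\left(-3 - 14 + \frac{6}{7}\right) + 5531} = \sqrt{- \frac{113}{7} + 5531} = \sqrt{\frac{38604}{7}} = \frac{2 \sqrt{67557}}{7}$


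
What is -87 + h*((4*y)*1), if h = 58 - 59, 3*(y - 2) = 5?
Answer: -305/3 ≈ -101.67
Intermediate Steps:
y = 11/3 (y = 2 + (1/3)*5 = 2 + 5/3 = 11/3 ≈ 3.6667)
h = -1
-87 + h*((4*y)*1) = -87 - 4*(11/3) = -87 - 44/3 = -305/3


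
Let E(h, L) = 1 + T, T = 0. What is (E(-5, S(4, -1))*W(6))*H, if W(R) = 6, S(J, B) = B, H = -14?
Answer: -84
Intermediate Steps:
E(h, L) = 1 (E(h, L) = 1 + 0 = 1)
(E(-5, S(4, -1))*W(6))*H = (1*6)*(-14) = 6*(-14) = -84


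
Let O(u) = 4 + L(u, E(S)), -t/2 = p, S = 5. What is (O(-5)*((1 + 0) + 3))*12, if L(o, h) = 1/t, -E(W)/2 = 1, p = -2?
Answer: 204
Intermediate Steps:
t = 4 (t = -2*(-2) = 4)
E(W) = -2 (E(W) = -2*1 = -2)
L(o, h) = ¼ (L(o, h) = 1/4 = ¼)
O(u) = 17/4 (O(u) = 4 + ¼ = 17/4)
(O(-5)*((1 + 0) + 3))*12 = (17*((1 + 0) + 3)/4)*12 = (17*(1 + 3)/4)*12 = ((17/4)*4)*12 = 17*12 = 204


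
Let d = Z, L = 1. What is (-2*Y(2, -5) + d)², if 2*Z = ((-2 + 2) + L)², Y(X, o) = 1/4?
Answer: 0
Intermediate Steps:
Y(X, o) = ¼
Z = ½ (Z = ((-2 + 2) + 1)²/2 = (0 + 1)²/2 = (½)*1² = (½)*1 = ½ ≈ 0.50000)
d = ½ ≈ 0.50000
(-2*Y(2, -5) + d)² = (-2*¼ + ½)² = (-½ + ½)² = 0² = 0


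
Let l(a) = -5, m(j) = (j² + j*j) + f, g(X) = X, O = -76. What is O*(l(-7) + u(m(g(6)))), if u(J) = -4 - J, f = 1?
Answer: 6232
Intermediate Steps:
m(j) = 1 + 2*j² (m(j) = (j² + j*j) + 1 = (j² + j²) + 1 = 2*j² + 1 = 1 + 2*j²)
O*(l(-7) + u(m(g(6)))) = -76*(-5 + (-4 - (1 + 2*6²))) = -76*(-5 + (-4 - (1 + 2*36))) = -76*(-5 + (-4 - (1 + 72))) = -76*(-5 + (-4 - 1*73)) = -76*(-5 + (-4 - 73)) = -76*(-5 - 77) = -76*(-82) = 6232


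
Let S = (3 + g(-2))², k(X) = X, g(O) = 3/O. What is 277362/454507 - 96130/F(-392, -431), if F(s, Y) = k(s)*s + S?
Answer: -856463582/55873909031 ≈ -0.015329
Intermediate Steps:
S = 9/4 (S = (3 + 3/(-2))² = (3 + 3*(-½))² = (3 - 3/2)² = (3/2)² = 9/4 ≈ 2.2500)
F(s, Y) = 9/4 + s² (F(s, Y) = s*s + 9/4 = s² + 9/4 = 9/4 + s²)
277362/454507 - 96130/F(-392, -431) = 277362/454507 - 96130/(9/4 + (-392)²) = 277362*(1/454507) - 96130/(9/4 + 153664) = 277362/454507 - 96130/614665/4 = 277362/454507 - 96130*4/614665 = 277362/454507 - 76904/122933 = -856463582/55873909031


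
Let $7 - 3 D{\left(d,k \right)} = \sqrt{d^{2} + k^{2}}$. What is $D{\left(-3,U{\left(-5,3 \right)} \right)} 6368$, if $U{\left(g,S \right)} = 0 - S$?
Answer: $\frac{44576}{3} - 6368 \sqrt{2} \approx 5853.0$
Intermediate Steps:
$U{\left(g,S \right)} = - S$
$D{\left(d,k \right)} = \frac{7}{3} - \frac{\sqrt{d^{2} + k^{2}}}{3}$
$D{\left(-3,U{\left(-5,3 \right)} \right)} 6368 = \left(\frac{7}{3} - \frac{\sqrt{\left(-3\right)^{2} + \left(\left(-1\right) 3\right)^{2}}}{3}\right) 6368 = \left(\frac{7}{3} - \frac{\sqrt{9 + \left(-3\right)^{2}}}{3}\right) 6368 = \left(\frac{7}{3} - \frac{\sqrt{9 + 9}}{3}\right) 6368 = \left(\frac{7}{3} - \frac{\sqrt{18}}{3}\right) 6368 = \left(\frac{7}{3} - \frac{3 \sqrt{2}}{3}\right) 6368 = \left(\frac{7}{3} - \sqrt{2}\right) 6368 = \frac{44576}{3} - 6368 \sqrt{2}$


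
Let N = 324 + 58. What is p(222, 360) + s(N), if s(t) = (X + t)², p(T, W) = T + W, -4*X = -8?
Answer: 148038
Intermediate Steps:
X = 2 (X = -¼*(-8) = 2)
N = 382
s(t) = (2 + t)²
p(222, 360) + s(N) = (222 + 360) + (2 + 382)² = 582 + 384² = 582 + 147456 = 148038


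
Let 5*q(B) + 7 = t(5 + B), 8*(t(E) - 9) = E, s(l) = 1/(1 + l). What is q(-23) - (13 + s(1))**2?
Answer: -1823/10 ≈ -182.30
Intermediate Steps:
t(E) = 9 + E/8
q(B) = 21/40 + B/40 (q(B) = -7/5 + (9 + (5 + B)/8)/5 = -7/5 + (9 + (5/8 + B/8))/5 = -7/5 + (77/8 + B/8)/5 = -7/5 + (77/40 + B/40) = 21/40 + B/40)
q(-23) - (13 + s(1))**2 = (21/40 + (1/40)*(-23)) - (13 + 1/(1 + 1))**2 = (21/40 - 23/40) - (13 + 1/2)**2 = -1/20 - (13 + 1/2)**2 = -1/20 - (27/2)**2 = -1/20 - 1*729/4 = -1/20 - 729/4 = -1823/10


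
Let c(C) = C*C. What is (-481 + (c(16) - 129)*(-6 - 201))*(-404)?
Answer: 10815080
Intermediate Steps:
c(C) = C²
(-481 + (c(16) - 129)*(-6 - 201))*(-404) = (-481 + (16² - 129)*(-6 - 201))*(-404) = (-481 + (256 - 129)*(-207))*(-404) = (-481 + 127*(-207))*(-404) = (-481 - 26289)*(-404) = -26770*(-404) = 10815080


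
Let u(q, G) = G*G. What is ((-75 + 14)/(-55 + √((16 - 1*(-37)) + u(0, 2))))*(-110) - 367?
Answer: -729153/1484 - 3355*√57/1484 ≈ -508.41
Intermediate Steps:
u(q, G) = G²
((-75 + 14)/(-55 + √((16 - 1*(-37)) + u(0, 2))))*(-110) - 367 = ((-75 + 14)/(-55 + √((16 - 1*(-37)) + 2²)))*(-110) - 367 = -61/(-55 + √((16 + 37) + 4))*(-110) - 367 = -61/(-55 + √(53 + 4))*(-110) - 367 = -61/(-55 + √57)*(-110) - 367 = 6710/(-55 + √57) - 367 = -367 + 6710/(-55 + √57)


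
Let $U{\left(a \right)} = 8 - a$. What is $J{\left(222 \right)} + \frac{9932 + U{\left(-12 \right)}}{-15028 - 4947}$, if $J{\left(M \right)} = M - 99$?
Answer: $\frac{2446973}{19975} \approx 122.5$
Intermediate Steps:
$J{\left(M \right)} = -99 + M$
$J{\left(222 \right)} + \frac{9932 + U{\left(-12 \right)}}{-15028 - 4947} = \left(-99 + 222\right) + \frac{9932 + \left(8 - -12\right)}{-15028 - 4947} = 123 + \frac{9932 + \left(8 + 12\right)}{-19975} = 123 + \left(9932 + 20\right) \left(- \frac{1}{19975}\right) = 123 + 9952 \left(- \frac{1}{19975}\right) = 123 - \frac{9952}{19975} = \frac{2446973}{19975}$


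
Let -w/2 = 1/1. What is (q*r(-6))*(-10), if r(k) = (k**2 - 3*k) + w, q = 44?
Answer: -22880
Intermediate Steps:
w = -2 (w = -2/1 = -2*1 = -2)
r(k) = -2 + k**2 - 3*k (r(k) = (k**2 - 3*k) - 2 = -2 + k**2 - 3*k)
(q*r(-6))*(-10) = (44*(-2 + (-6)**2 - 3*(-6)))*(-10) = (44*(-2 + 36 + 18))*(-10) = (44*52)*(-10) = 2288*(-10) = -22880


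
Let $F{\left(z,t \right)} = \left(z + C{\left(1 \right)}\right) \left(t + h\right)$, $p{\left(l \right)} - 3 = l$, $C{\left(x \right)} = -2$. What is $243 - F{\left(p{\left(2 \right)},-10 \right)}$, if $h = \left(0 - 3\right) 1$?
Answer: $282$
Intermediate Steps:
$h = -3$ ($h = \left(-3\right) 1 = -3$)
$p{\left(l \right)} = 3 + l$
$F{\left(z,t \right)} = \left(-3 + t\right) \left(-2 + z\right)$ ($F{\left(z,t \right)} = \left(z - 2\right) \left(t - 3\right) = \left(-2 + z\right) \left(-3 + t\right) = \left(-3 + t\right) \left(-2 + z\right)$)
$243 - F{\left(p{\left(2 \right)},-10 \right)} = 243 - \left(6 - 3 \left(3 + 2\right) - -20 - 10 \left(3 + 2\right)\right) = 243 - \left(6 - 15 + 20 - 50\right) = 243 - -39 = 243 + 39 = 282$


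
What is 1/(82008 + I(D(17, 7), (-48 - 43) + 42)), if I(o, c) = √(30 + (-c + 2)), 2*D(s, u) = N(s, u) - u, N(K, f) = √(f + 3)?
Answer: 1/82017 ≈ 1.2193e-5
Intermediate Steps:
N(K, f) = √(3 + f)
D(s, u) = √(3 + u)/2 - u/2 (D(s, u) = (√(3 + u) - u)/2 = √(3 + u)/2 - u/2)
I(o, c) = √(32 - c) (I(o, c) = √(30 + (2 - c)) = √(32 - c))
1/(82008 + I(D(17, 7), (-48 - 43) + 42)) = 1/(82008 + √(32 - ((-48 - 43) + 42))) = 1/(82008 + √(32 - (-91 + 42))) = 1/(82008 + √(32 - 1*(-49))) = 1/(82008 + √(32 + 49)) = 1/(82008 + √81) = 1/(82008 + 9) = 1/82017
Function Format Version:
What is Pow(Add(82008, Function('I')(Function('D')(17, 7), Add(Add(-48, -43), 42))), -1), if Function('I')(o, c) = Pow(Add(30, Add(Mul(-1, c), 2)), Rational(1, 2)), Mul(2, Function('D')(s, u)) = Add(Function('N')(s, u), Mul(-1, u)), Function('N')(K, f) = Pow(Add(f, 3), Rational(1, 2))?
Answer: Rational(1, 82017) ≈ 1.2193e-5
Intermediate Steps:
Function('N')(K, f) = Pow(Add(3, f), Rational(1, 2))
Function('D')(s, u) = Add(Mul(Rational(1, 2), Pow(Add(3, u), Rational(1, 2))), Mul(Rational(-1, 2), u)) (Function('D')(s, u) = Mul(Rational(1, 2), Add(Pow(Add(3, u), Rational(1, 2)), Mul(-1, u))) = Add(Mul(Rational(1, 2), Pow(Add(3, u), Rational(1, 2))), Mul(Rational(-1, 2), u)))
Function('I')(o, c) = Pow(Add(32, Mul(-1, c)), Rational(1, 2)) (Function('I')(o, c) = Pow(Add(30, Add(2, Mul(-1, c))), Rational(1, 2)) = Pow(Add(32, Mul(-1, c)), Rational(1, 2)))
Pow(Add(82008, Function('I')(Function('D')(17, 7), Add(Add(-48, -43), 42))), -1) = Pow(Add(82008, Pow(Add(32, Mul(-1, Add(Add(-48, -43), 42))), Rational(1, 2))), -1) = Pow(Add(82008, Pow(Add(32, Mul(-1, Add(-91, 42))), Rational(1, 2))), -1) = Pow(Add(82008, Pow(Add(32, Mul(-1, -49)), Rational(1, 2))), -1) = Pow(Add(82008, Pow(Add(32, 49), Rational(1, 2))), -1) = Pow(Add(82008, Pow(81, Rational(1, 2))), -1) = Pow(Add(82008, 9), -1) = Pow(82017, -1) = Rational(1, 82017)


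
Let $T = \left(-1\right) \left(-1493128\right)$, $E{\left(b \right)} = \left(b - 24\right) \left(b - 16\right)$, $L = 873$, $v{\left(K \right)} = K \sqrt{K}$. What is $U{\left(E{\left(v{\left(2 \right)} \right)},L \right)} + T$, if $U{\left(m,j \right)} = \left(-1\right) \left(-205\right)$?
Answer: $1493333$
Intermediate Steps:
$v{\left(K \right)} = K^{\frac{3}{2}}$
$E{\left(b \right)} = \left(-24 + b\right) \left(-16 + b\right)$
$U{\left(m,j \right)} = 205$
$T = 1493128$
$U{\left(E{\left(v{\left(2 \right)} \right)},L \right)} + T = 205 + 1493128 = 1493333$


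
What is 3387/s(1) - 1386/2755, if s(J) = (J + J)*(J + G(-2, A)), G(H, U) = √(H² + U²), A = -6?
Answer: -3146431/71630 + 1129*√10/13 ≈ 230.71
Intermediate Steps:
s(J) = 2*J*(J + 2*√10) (s(J) = (J + J)*(J + √((-2)² + (-6)²)) = (2*J)*(J + √(4 + 36)) = (2*J)*(J + √40) = (2*J)*(J + 2*√10) = 2*J*(J + 2*√10))
3387/s(1) - 1386/2755 = 3387/((2*1*(1 + 2*√10))) - 1386/2755 = 3387/(2 + 4*√10) - 1386*1/2755 = 3387/(2 + 4*√10) - 1386/2755 = -1386/2755 + 3387/(2 + 4*√10)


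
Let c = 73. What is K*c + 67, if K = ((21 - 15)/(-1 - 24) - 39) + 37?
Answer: -2413/25 ≈ -96.520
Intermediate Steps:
K = -56/25 (K = (6/(-25) - 39) + 37 = (6*(-1/25) - 39) + 37 = (-6/25 - 39) + 37 = -981/25 + 37 = -56/25 ≈ -2.2400)
K*c + 67 = -56/25*73 + 67 = -4088/25 + 67 = -2413/25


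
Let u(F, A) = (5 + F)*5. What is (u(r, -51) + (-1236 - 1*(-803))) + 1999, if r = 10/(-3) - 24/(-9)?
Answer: 4763/3 ≈ 1587.7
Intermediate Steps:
r = -⅔ (r = 10*(-⅓) - 24*(-⅑) = -10/3 + 8/3 = -⅔ ≈ -0.66667)
u(F, A) = 25 + 5*F
(u(r, -51) + (-1236 - 1*(-803))) + 1999 = ((25 + 5*(-⅔)) + (-1236 - 1*(-803))) + 1999 = ((25 - 10/3) + (-1236 + 803)) + 1999 = (65/3 - 433) + 1999 = -1234/3 + 1999 = 4763/3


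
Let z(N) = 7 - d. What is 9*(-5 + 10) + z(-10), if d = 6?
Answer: 46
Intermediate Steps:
z(N) = 1 (z(N) = 7 - 1*6 = 7 - 6 = 1)
9*(-5 + 10) + z(-10) = 9*(-5 + 10) + 1 = 9*5 + 1 = 45 + 1 = 46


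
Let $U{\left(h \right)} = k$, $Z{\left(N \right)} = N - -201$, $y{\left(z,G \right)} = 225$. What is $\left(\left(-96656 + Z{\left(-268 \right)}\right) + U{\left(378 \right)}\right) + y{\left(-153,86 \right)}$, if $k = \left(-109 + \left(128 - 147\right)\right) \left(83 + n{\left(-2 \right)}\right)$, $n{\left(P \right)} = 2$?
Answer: $-107378$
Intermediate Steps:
$k = -10880$ ($k = \left(-109 + \left(128 - 147\right)\right) \left(83 + 2\right) = \left(-109 + \left(128 - 147\right)\right) 85 = \left(-109 - 19\right) 85 = \left(-128\right) 85 = -10880$)
$Z{\left(N \right)} = 201 + N$ ($Z{\left(N \right)} = N + 201 = 201 + N$)
$U{\left(h \right)} = -10880$
$\left(\left(-96656 + Z{\left(-268 \right)}\right) + U{\left(378 \right)}\right) + y{\left(-153,86 \right)} = \left(\left(-96656 + \left(201 - 268\right)\right) - 10880\right) + 225 = \left(\left(-96656 - 67\right) - 10880\right) + 225 = \left(-96723 - 10880\right) + 225 = -107603 + 225 = -107378$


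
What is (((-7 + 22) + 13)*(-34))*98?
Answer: -93296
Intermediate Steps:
(((-7 + 22) + 13)*(-34))*98 = ((15 + 13)*(-34))*98 = (28*(-34))*98 = -952*98 = -93296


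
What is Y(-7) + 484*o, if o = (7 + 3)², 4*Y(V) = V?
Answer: 193593/4 ≈ 48398.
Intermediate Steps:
Y(V) = V/4
o = 100 (o = 10² = 100)
Y(-7) + 484*o = (¼)*(-7) + 484*100 = -7/4 + 48400 = 193593/4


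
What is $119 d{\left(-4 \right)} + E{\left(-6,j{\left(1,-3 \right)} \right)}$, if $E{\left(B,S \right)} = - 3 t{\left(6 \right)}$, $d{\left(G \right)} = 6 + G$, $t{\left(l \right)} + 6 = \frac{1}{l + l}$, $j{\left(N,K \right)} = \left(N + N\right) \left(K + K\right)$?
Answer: $\frac{1023}{4} \approx 255.75$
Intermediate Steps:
$j{\left(N,K \right)} = 4 K N$ ($j{\left(N,K \right)} = 2 N 2 K = 4 K N$)
$t{\left(l \right)} = -6 + \frac{1}{2 l}$ ($t{\left(l \right)} = -6 + \frac{1}{l + l} = -6 + \frac{1}{2 l}$)
$E{\left(B,S \right)} = \frac{71}{4}$ ($E{\left(B,S \right)} = - 3 \left(-6 + \frac{1}{2 \cdot 6}\right) = - 3 \left(-6 + \frac{1}{2} \cdot \frac{1}{6}\right) = - 3 \left(-6 + \frac{1}{12}\right) = \left(-3\right) \left(- \frac{71}{12}\right) = \frac{71}{4}$)
$119 d{\left(-4 \right)} + E{\left(-6,j{\left(1,-3 \right)} \right)} = 119 \left(6 - 4\right) + \frac{71}{4} = 119 \cdot 2 + \frac{71}{4} = 238 + \frac{71}{4} = \frac{1023}{4}$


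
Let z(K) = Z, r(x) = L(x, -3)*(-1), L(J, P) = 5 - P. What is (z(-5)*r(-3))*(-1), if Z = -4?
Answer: -32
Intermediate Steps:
r(x) = -8 (r(x) = (5 - 1*(-3))*(-1) = (5 + 3)*(-1) = 8*(-1) = -8)
z(K) = -4
(z(-5)*r(-3))*(-1) = -4*(-8)*(-1) = 32*(-1) = -32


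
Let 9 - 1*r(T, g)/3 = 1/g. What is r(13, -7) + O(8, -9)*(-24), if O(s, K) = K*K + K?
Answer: -11904/7 ≈ -1700.6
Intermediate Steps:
O(s, K) = K + K**2 (O(s, K) = K**2 + K = K + K**2)
r(T, g) = 27 - 3/g
r(13, -7) + O(8, -9)*(-24) = (27 - 3/(-7)) - 9*(1 - 9)*(-24) = (27 - 3*(-1/7)) - 9*(-8)*(-24) = (27 + 3/7) + 72*(-24) = 192/7 - 1728 = -11904/7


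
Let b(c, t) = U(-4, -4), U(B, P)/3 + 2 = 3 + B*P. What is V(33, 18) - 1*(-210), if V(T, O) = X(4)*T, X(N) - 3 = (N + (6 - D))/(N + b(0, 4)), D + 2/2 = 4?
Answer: 1566/5 ≈ 313.20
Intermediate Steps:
D = 3 (D = -1 + 4 = 3)
U(B, P) = 3 + 3*B*P (U(B, P) = -6 + 3*(3 + B*P) = -6 + (9 + 3*B*P) = 3 + 3*B*P)
b(c, t) = 51 (b(c, t) = 3 + 3*(-4)*(-4) = 3 + 48 = 51)
X(N) = 3 + (3 + N)/(51 + N) (X(N) = 3 + (N + (6 - 1*3))/(N + 51) = 3 + (N + (6 - 3))/(51 + N) = 3 + (N + 3)/(51 + N) = 3 + (3 + N)/(51 + N))
V(T, O) = 172*T/55 (V(T, O) = (4*(39 + 4)/(51 + 4))*T = (4*43/55)*T = (4*(1/55)*43)*T = 172*T/55)
V(33, 18) - 1*(-210) = (172/55)*33 - 1*(-210) = 516/5 + 210 = 1566/5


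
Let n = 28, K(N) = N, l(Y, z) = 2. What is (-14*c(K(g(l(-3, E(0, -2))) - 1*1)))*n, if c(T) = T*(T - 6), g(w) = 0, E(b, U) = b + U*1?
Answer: -2744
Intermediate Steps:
E(b, U) = U + b (E(b, U) = b + U = U + b)
c(T) = T*(-6 + T)
(-14*c(K(g(l(-3, E(0, -2))) - 1*1)))*n = -14*(0 - 1*1)*(-6 + (0 - 1*1))*28 = -14*(0 - 1)*(-6 + (0 - 1))*28 = -(-14)*(-6 - 1)*28 = -(-14)*(-7)*28 = -14*7*28 = -98*28 = -2744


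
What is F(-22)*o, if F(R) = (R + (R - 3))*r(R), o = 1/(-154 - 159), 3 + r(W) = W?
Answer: -1175/313 ≈ -3.7540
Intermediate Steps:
r(W) = -3 + W
o = -1/313 (o = 1/(-313) = -1/313 ≈ -0.0031949)
F(R) = (-3 + R)*(-3 + 2*R) (F(R) = (R + (R - 3))*(-3 + R) = (R + (-3 + R))*(-3 + R) = (-3 + 2*R)*(-3 + R) = (-3 + R)*(-3 + 2*R))
F(-22)*o = ((-3 - 22)*(-3 + 2*(-22)))*(-1/313) = -25*(-3 - 44)*(-1/313) = -25*(-47)*(-1/313) = 1175*(-1/313) = -1175/313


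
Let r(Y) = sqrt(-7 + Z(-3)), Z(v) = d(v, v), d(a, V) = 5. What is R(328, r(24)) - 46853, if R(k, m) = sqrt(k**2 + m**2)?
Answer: -46853 + sqrt(107582) ≈ -46525.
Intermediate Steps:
Z(v) = 5
r(Y) = I*sqrt(2) (r(Y) = sqrt(-7 + 5) = sqrt(-2) = I*sqrt(2))
R(328, r(24)) - 46853 = sqrt(328**2 + (I*sqrt(2))**2) - 46853 = sqrt(107584 - 2) - 46853 = sqrt(107582) - 46853 = -46853 + sqrt(107582)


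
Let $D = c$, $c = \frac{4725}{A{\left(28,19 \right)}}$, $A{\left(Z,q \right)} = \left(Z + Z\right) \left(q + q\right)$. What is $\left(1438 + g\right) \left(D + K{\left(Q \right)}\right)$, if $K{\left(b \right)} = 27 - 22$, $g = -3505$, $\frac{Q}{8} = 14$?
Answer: $- \frac{4537065}{304} \approx -14925.0$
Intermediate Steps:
$Q = 112$ ($Q = 8 \cdot 14 = 112$)
$A{\left(Z,q \right)} = 4 Z q$ ($A{\left(Z,q \right)} = 2 Z 2 q = 4 Z q$)
$K{\left(b \right)} = 5$ ($K{\left(b \right)} = 27 - 22 = 5$)
$c = \frac{675}{304}$ ($c = \frac{4725}{4 \cdot 28 \cdot 19} = \frac{4725}{2128} = 4725 \cdot \frac{1}{2128} = \frac{675}{304} \approx 2.2204$)
$D = \frac{675}{304} \approx 2.2204$
$\left(1438 + g\right) \left(D + K{\left(Q \right)}\right) = \left(1438 - 3505\right) \left(\frac{675}{304} + 5\right) = \left(-2067\right) \frac{2195}{304} = - \frac{4537065}{304}$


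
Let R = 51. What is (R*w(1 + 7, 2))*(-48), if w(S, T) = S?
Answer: -19584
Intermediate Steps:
(R*w(1 + 7, 2))*(-48) = (51*(1 + 7))*(-48) = (51*8)*(-48) = 408*(-48) = -19584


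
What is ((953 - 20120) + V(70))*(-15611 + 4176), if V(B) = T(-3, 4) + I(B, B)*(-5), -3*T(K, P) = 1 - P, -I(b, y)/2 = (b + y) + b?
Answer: 195149710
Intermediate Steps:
I(b, y) = -4*b - 2*y (I(b, y) = -2*((b + y) + b) = -2*(y + 2*b) = -4*b - 2*y)
T(K, P) = -1/3 + P/3 (T(K, P) = -(1 - P)/3 = -1/3 + P/3)
V(B) = 1 + 30*B (V(B) = (-1/3 + (1/3)*4) + (-4*B - 2*B)*(-5) = (-1/3 + 4/3) - 6*B*(-5) = 1 + 30*B)
((953 - 20120) + V(70))*(-15611 + 4176) = ((953 - 20120) + (1 + 30*70))*(-15611 + 4176) = (-19167 + (1 + 2100))*(-11435) = (-19167 + 2101)*(-11435) = -17066*(-11435) = 195149710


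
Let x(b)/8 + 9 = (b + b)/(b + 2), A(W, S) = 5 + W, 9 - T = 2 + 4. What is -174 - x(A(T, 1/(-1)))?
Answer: -574/5 ≈ -114.80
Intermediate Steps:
T = 3 (T = 9 - (2 + 4) = 9 - 1*6 = 9 - 6 = 3)
x(b) = -72 + 16*b/(2 + b) (x(b) = -72 + 8*((b + b)/(b + 2)) = -72 + 8*((2*b)/(2 + b)) = -72 + 8*(2*b/(2 + b)) = -72 + 16*b/(2 + b))
-174 - x(A(T, 1/(-1))) = -174 - 8*(-18 - 7*(5 + 3))/(2 + (5 + 3)) = -174 - 8*(-18 - 7*8)/(2 + 8) = -174 - 8*(-18 - 56)/10 = -174 - 8*(-74)/10 = -174 - 1*(-296/5) = -174 + 296/5 = -574/5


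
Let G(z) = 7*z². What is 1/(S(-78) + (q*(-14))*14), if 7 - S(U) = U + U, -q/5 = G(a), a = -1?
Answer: 1/7023 ≈ 0.00014239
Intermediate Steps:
q = -35 (q = -35*(-1)² = -35 ≈ -35.000)
S(U) = 7 - 2*U (S(U) = 7 - (U + U) = 7 - 2*U)
1/(S(-78) + (q*(-14))*14) = 1/((7 - 2*(-78)) - 35*(-14)*14) = 1/((7 + 156) + 490*14) = 1/(163 + 6860) = 1/7023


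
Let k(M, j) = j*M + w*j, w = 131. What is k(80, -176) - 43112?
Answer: -80248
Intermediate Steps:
k(M, j) = 131*j + M*j (k(M, j) = j*M + 131*j = M*j + 131*j = 131*j + M*j)
k(80, -176) - 43112 = -176*(131 + 80) - 43112 = -176*211 - 43112 = -37136 - 43112 = -80248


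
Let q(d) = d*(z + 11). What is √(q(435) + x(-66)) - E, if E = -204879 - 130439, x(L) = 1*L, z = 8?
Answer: 335318 + 3*√911 ≈ 3.3541e+5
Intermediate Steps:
x(L) = L
q(d) = 19*d (q(d) = d*(8 + 11) = d*19 = 19*d)
E = -335318
√(q(435) + x(-66)) - E = √(19*435 - 66) - 1*(-335318) = √(8265 - 66) + 335318 = √8199 + 335318 = 3*√911 + 335318 = 335318 + 3*√911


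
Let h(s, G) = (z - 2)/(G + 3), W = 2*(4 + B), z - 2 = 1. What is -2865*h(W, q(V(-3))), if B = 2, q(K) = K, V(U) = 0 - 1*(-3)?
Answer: -955/2 ≈ -477.50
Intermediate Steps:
z = 3 (z = 2 + 1 = 3)
V(U) = 3 (V(U) = 0 + 3 = 3)
W = 12 (W = 2*(4 + 2) = 2*6 = 12)
h(s, G) = 1/(3 + G) (h(s, G) = (3 - 2)/(G + 3) = 1/(3 + G))
-2865*h(W, q(V(-3))) = -2865/(3 + 3) = -2865/6 = -2865*1/6 = -955/2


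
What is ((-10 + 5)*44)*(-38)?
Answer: 8360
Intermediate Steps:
((-10 + 5)*44)*(-38) = -5*44*(-38) = -220*(-38) = 8360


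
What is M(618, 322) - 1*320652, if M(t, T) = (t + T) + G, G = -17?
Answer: -319729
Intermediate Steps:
M(t, T) = -17 + T + t (M(t, T) = (t + T) - 17 = (T + t) - 17 = -17 + T + t)
M(618, 322) - 1*320652 = (-17 + 322 + 618) - 1*320652 = 923 - 320652 = -319729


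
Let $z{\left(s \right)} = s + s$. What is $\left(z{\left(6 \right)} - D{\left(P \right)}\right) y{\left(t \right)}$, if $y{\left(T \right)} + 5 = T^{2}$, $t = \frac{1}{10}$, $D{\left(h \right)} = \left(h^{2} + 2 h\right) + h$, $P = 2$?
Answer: $- \frac{499}{50} \approx -9.98$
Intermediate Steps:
$z{\left(s \right)} = 2 s$
$D{\left(h \right)} = h^{2} + 3 h$
$t = \frac{1}{10} \approx 0.1$
$y{\left(T \right)} = -5 + T^{2}$
$\left(z{\left(6 \right)} - D{\left(P \right)}\right) y{\left(t \right)} = \left(2 \cdot 6 - 2 \left(3 + 2\right)\right) \left(-5 + \left(\frac{1}{10}\right)^{2}\right) = \left(12 - 2 \cdot 5\right) \left(-5 + \frac{1}{100}\right) = \left(12 - 10\right) \left(- \frac{499}{100}\right) = 2 \left(- \frac{499}{100}\right) = - \frac{499}{50}$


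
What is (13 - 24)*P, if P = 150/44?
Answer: -75/2 ≈ -37.500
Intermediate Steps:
P = 75/22 (P = 150*(1/44) = 75/22 ≈ 3.4091)
(13 - 24)*P = (13 - 24)*(75/22) = -11*75/22 = -75/2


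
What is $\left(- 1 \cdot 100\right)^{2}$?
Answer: $10000$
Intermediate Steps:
$\left(- 1 \cdot 100\right)^{2} = \left(\left(-1\right) 100\right)^{2} = \left(-100\right)^{2} = 10000$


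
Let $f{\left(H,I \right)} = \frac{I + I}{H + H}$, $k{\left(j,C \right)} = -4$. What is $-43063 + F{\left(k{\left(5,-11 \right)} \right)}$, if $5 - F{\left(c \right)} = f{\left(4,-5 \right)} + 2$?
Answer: $- \frac{172235}{4} \approx -43059.0$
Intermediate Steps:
$f{\left(H,I \right)} = \frac{I}{H}$ ($f{\left(H,I \right)} = \frac{2 I}{2 H} = 2 I \frac{1}{2 H} = \frac{I}{H}$)
$F{\left(c \right)} = \frac{17}{4}$ ($F{\left(c \right)} = 5 - \left(- \frac{5}{4} + 2\right) = 5 - \frac{3}{4} = \frac{17}{4}$)
$-43063 + F{\left(k{\left(5,-11 \right)} \right)} = -43063 + \frac{17}{4} = - \frac{172235}{4}$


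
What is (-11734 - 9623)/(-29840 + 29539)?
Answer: 3051/43 ≈ 70.953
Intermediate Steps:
(-11734 - 9623)/(-29840 + 29539) = -21357/(-301) = -21357*(-1/301) = 3051/43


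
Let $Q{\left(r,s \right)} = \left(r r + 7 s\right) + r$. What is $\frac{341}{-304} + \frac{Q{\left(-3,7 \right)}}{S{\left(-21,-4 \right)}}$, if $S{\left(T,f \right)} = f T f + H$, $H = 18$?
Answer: $- \frac{62579}{48336} \approx -1.2947$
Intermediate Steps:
$Q{\left(r,s \right)} = r + r^{2} + 7 s$ ($Q{\left(r,s \right)} = \left(r^{2} + 7 s\right) + r = r + r^{2} + 7 s$)
$S{\left(T,f \right)} = 18 + T f^{2}$ ($S{\left(T,f \right)} = f T f + 18 = T f f + 18 = T f^{2} + 18 = 18 + T f^{2}$)
$\frac{341}{-304} + \frac{Q{\left(-3,7 \right)}}{S{\left(-21,-4 \right)}} = \frac{341}{-304} + \frac{-3 + \left(-3\right)^{2} + 7 \cdot 7}{18 - 21 \left(-4\right)^{2}} = 341 \left(- \frac{1}{304}\right) + \frac{-3 + 9 + 49}{18 - 336} = - \frac{341}{304} + \frac{55}{18 - 336} = - \frac{341}{304} + \frac{55}{-318} = - \frac{341}{304} + 55 \left(- \frac{1}{318}\right) = - \frac{341}{304} - \frac{55}{318} = - \frac{62579}{48336}$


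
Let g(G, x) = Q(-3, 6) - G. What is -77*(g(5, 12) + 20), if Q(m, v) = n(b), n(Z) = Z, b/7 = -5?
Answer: 1540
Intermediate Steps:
b = -35 (b = 7*(-5) = -35)
Q(m, v) = -35
g(G, x) = -35 - G
-77*(g(5, 12) + 20) = -77*((-35 - 1*5) + 20) = -77*((-35 - 5) + 20) = -77*(-40 + 20) = -77*(-20) = 1540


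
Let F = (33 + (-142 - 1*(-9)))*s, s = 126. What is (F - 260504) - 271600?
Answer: -544704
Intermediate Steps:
F = -12600 (F = (33 + (-142 - 1*(-9)))*126 = (33 + (-142 + 9))*126 = (33 - 133)*126 = -100*126 = -12600)
(F - 260504) - 271600 = (-12600 - 260504) - 271600 = -273104 - 271600 = -544704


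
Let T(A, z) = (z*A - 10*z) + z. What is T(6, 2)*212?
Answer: -1272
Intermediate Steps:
T(A, z) = -9*z + A*z (T(A, z) = (A*z - 10*z) + z = (-10*z + A*z) + z = -9*z + A*z)
T(6, 2)*212 = (2*(-9 + 6))*212 = (2*(-3))*212 = -6*212 = -1272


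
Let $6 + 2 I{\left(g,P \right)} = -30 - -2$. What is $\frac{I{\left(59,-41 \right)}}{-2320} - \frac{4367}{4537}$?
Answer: $- \frac{10054311}{10525840} \approx -0.9552$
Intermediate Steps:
$I{\left(g,P \right)} = -17$ ($I{\left(g,P \right)} = -3 + \frac{-30 - -2}{2} = -3 + \frac{-30 + 2}{2} = -3 + \frac{1}{2} \left(-28\right) = -3 - 14 = -17$)
$\frac{I{\left(59,-41 \right)}}{-2320} - \frac{4367}{4537} = - \frac{17}{-2320} - \frac{4367}{4537} = \left(-17\right) \left(- \frac{1}{2320}\right) - \frac{4367}{4537} = \frac{17}{2320} - \frac{4367}{4537} = - \frac{10054311}{10525840}$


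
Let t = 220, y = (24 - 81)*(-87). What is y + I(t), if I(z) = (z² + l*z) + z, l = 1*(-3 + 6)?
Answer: 54239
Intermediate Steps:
l = 3 (l = 1*3 = 3)
y = 4959 (y = -57*(-87) = 4959)
I(z) = z² + 4*z (I(z) = (z² + 3*z) + z = z² + 4*z)
y + I(t) = 4959 + 220*(4 + 220) = 4959 + 220*224 = 4959 + 49280 = 54239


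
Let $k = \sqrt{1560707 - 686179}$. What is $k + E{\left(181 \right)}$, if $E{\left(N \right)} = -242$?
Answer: $-242 + 4 \sqrt{54658} \approx 693.16$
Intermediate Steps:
$k = 4 \sqrt{54658}$ ($k = \sqrt{874528} = 4 \sqrt{54658} \approx 935.16$)
$k + E{\left(181 \right)} = 4 \sqrt{54658} - 242 = -242 + 4 \sqrt{54658}$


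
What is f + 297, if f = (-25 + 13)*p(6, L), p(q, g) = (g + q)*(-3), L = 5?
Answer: 693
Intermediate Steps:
p(q, g) = -3*g - 3*q
f = 396 (f = (-25 + 13)*(-3*5 - 3*6) = -12*(-15 - 18) = -12*(-33) = 396)
f + 297 = 396 + 297 = 693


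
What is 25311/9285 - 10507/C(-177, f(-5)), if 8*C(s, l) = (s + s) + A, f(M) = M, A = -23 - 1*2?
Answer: 263350943/1173005 ≈ 224.51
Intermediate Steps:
A = -25 (A = -23 - 2 = -25)
C(s, l) = -25/8 + s/4 (C(s, l) = ((s + s) - 25)/8 = (2*s - 25)/8 = (-25 + 2*s)/8 = -25/8 + s/4)
25311/9285 - 10507/C(-177, f(-5)) = 25311/9285 - 10507/(-25/8 + (¼)*(-177)) = 25311*(1/9285) - 10507/(-25/8 - 177/4) = 8437/3095 - 10507/(-379/8) = 8437/3095 - 10507*(-8/379) = 8437/3095 + 84056/379 = 263350943/1173005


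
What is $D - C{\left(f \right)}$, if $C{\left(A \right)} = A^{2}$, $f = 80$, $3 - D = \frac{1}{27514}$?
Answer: $- \frac{176007059}{27514} \approx -6397.0$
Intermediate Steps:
$D = \frac{82541}{27514}$ ($D = 3 - \frac{1}{27514} = \frac{82541}{27514} \approx 3.0$)
$D - C{\left(f \right)} = \frac{82541}{27514} - 80^{2} = \frac{82541}{27514} - 6400 = - \frac{176007059}{27514}$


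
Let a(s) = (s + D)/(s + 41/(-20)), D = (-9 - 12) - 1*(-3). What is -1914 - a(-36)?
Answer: -1457634/761 ≈ -1915.4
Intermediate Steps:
D = -18 (D = -21 + 3 = -18)
a(s) = (-18 + s)/(-41/20 + s) (a(s) = (s - 18)/(s + 41/(-20)) = (-18 + s)/(s + 41*(-1/20)) = (-18 + s)/(s - 41/20) = (-18 + s)/(-41/20 + s))
-1914 - a(-36) = -1914 - 20*(-18 - 36)/(-41 + 20*(-36)) = -1914 - 20*(-54)/(-41 - 720) = -1914 - 20*(-54)/(-761) = -1914 - 20*(-1)*(-54)/761 = -1914 - 1*1080/761 = -1914 - 1080/761 = -1457634/761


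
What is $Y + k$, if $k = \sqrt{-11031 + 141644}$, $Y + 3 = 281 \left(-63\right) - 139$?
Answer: $-17845 + \sqrt{130613} \approx -17484.0$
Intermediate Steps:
$Y = -17845$ ($Y = -3 + \left(281 \left(-63\right) - 139\right) = -3 - 17842 = -17845$)
$k = \sqrt{130613} \approx 361.4$
$Y + k = -17845 + \sqrt{130613}$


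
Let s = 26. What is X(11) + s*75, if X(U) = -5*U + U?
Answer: 1906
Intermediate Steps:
X(U) = -4*U
X(11) + s*75 = -4*11 + 26*75 = -44 + 1950 = 1906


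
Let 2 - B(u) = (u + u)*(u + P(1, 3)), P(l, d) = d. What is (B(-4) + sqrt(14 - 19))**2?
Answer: (6 - I*sqrt(5))**2 ≈ 31.0 - 26.833*I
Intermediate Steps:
B(u) = 2 - 2*u*(3 + u) (B(u) = 2 - (u + u)*(u + 3) = 2 - 2*u*(3 + u))
(B(-4) + sqrt(14 - 19))**2 = ((2 - 6*(-4) - 2*(-4)**2) + sqrt(14 - 19))**2 = ((2 + 24 - 2*16) + sqrt(-5))**2 = ((2 + 24 - 32) + I*sqrt(5))**2 = (-6 + I*sqrt(5))**2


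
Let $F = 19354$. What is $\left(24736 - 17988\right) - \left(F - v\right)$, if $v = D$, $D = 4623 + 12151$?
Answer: $4168$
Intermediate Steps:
$D = 16774$
$v = 16774$
$\left(24736 - 17988\right) - \left(F - v\right) = \left(24736 - 17988\right) - \left(19354 - 16774\right) = 6748 - \left(19354 - 16774\right) = 6748 - 2580 = 4168$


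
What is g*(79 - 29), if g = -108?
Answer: -5400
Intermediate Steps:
g*(79 - 29) = -108*(79 - 29) = -108*50 = -5400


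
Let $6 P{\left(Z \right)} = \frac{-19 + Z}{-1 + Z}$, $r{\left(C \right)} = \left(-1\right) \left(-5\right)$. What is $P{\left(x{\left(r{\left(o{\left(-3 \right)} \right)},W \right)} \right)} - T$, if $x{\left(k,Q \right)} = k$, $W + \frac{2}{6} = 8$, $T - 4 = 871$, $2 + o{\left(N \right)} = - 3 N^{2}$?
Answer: $- \frac{10507}{12} \approx -875.58$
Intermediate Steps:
$o{\left(N \right)} = -2 - 3 N^{2}$
$r{\left(C \right)} = 5$
$T = 875$ ($T = 4 + 871 = 875$)
$W = \frac{23}{3}$ ($W = - \frac{1}{3} + 8 = \frac{23}{3} \approx 7.6667$)
$P{\left(Z \right)} = \frac{-19 + Z}{6 \left(-1 + Z\right)}$ ($P{\left(Z \right)} = \frac{\left(-19 + Z\right) \frac{1}{-1 + Z}}{6} = \frac{\frac{1}{-1 + Z} \left(-19 + Z\right)}{6} = \frac{-19 + Z}{6 \left(-1 + Z\right)}$)
$P{\left(x{\left(r{\left(o{\left(-3 \right)} \right)},W \right)} \right)} - T = \frac{-19 + 5}{6 \left(-1 + 5\right)} - 875 = \frac{1}{6} \cdot \frac{1}{4} \left(-14\right) - 875 = - \frac{7}{12} - 875 = - \frac{10507}{12}$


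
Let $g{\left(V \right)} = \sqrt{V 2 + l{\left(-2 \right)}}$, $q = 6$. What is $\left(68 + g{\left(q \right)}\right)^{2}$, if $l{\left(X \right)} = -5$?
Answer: $\left(68 + \sqrt{7}\right)^{2} \approx 4990.8$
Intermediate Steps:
$g{\left(V \right)} = \sqrt{-5 + 2 V}$ ($g{\left(V \right)} = \sqrt{V 2 - 5} = \sqrt{2 V - 5} = \sqrt{-5 + 2 V}$)
$\left(68 + g{\left(q \right)}\right)^{2} = \left(68 + \sqrt{-5 + 2 \cdot 6}\right)^{2} = \left(68 + \sqrt{-5 + 12}\right)^{2} = \left(68 + \sqrt{7}\right)^{2}$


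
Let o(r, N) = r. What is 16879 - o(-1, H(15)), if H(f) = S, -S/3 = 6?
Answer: 16880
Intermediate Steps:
S = -18 (S = -3*6 = -18)
H(f) = -18
16879 - o(-1, H(15)) = 16879 - 1*(-1) = 16879 + 1 = 16880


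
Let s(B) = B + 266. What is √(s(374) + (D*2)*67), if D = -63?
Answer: I*√7802 ≈ 88.329*I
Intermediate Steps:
s(B) = 266 + B
√(s(374) + (D*2)*67) = √((266 + 374) - 63*2*67) = √(640 - 126*67) = √(640 - 8442) = √(-7802) = I*√7802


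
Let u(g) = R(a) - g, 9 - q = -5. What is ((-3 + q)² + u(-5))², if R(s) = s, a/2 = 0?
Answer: 15876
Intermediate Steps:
a = 0 (a = 2*0 = 0)
q = 14 (q = 9 - 1*(-5) = 9 + 5 = 14)
u(g) = -g (u(g) = 0 - g = -g)
((-3 + q)² + u(-5))² = ((-3 + 14)² - 1*(-5))² = (11² + 5)² = (121 + 5)² = 126² = 15876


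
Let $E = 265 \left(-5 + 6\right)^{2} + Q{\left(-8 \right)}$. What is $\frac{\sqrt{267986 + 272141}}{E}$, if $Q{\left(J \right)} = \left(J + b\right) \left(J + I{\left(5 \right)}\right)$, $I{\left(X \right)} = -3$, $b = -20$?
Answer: $\frac{7 \sqrt{11023}}{573} \approx 1.2826$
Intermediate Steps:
$Q{\left(J \right)} = \left(-20 + J\right) \left(-3 + J\right)$ ($Q{\left(J \right)} = \left(J - 20\right) \left(J - 3\right) = \left(-20 + J\right) \left(-3 + J\right)$)
$E = 573$ ($E = 265 \left(-5 + 6\right)^{2} + \left(60 + \left(-8\right)^{2} - -184\right) = 265 \cdot 1^{2} + \left(60 + 64 + 184\right) = 265 \cdot 1 + 308 = 265 + 308 = 573$)
$\frac{\sqrt{267986 + 272141}}{E} = \frac{\sqrt{267986 + 272141}}{573} = \sqrt{540127} \cdot \frac{1}{573} = 7 \sqrt{11023} \cdot \frac{1}{573} = \frac{7 \sqrt{11023}}{573}$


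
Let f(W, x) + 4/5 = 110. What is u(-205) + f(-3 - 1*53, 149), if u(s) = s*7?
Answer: -6629/5 ≈ -1325.8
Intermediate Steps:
f(W, x) = 546/5 (f(W, x) = -⅘ + 110 = 546/5)
u(s) = 7*s
u(-205) + f(-3 - 1*53, 149) = 7*(-205) + 546/5 = -1435 + 546/5 = -6629/5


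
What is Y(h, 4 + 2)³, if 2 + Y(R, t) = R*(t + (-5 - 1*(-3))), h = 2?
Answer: 216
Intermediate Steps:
Y(R, t) = -2 + R*(-2 + t) (Y(R, t) = -2 + R*(t + (-5 - 1*(-3))) = -2 + R*(t + (-5 + 3)) = -2 + R*(t - 2) = -2 + R*(-2 + t))
Y(h, 4 + 2)³ = (-2 - 2*2 + 2*(4 + 2))³ = (-2 - 4 + 2*6)³ = (-2 - 4 + 12)³ = 6³ = 216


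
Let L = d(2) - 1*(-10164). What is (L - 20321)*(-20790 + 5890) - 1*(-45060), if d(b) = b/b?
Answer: 151369460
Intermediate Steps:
d(b) = 1
L = 10165 (L = 1 - 1*(-10164) = 1 + 10164 = 10165)
(L - 20321)*(-20790 + 5890) - 1*(-45060) = (10165 - 20321)*(-20790 + 5890) - 1*(-45060) = -10156*(-14900) + 45060 = 151324400 + 45060 = 151369460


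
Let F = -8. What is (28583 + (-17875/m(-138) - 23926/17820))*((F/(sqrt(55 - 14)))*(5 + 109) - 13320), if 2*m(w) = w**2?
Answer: -19936732173064/52371 - 20475562772336*sqrt(41)/32208165 ≈ -3.8475e+8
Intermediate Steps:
m(w) = w**2/2
(28583 + (-17875/m(-138) - 23926/17820))*((F/(sqrt(55 - 14)))*(5 + 109) - 13320) = (28583 + (-17875/((1/2)*(-138)**2) - 23926/17820))*((-8/sqrt(55 - 14))*(5 + 109) - 13320) = (28583 + (-17875/((1/2)*19044) - 23926*1/17820))*(-8*sqrt(41)/41*114 - 13320) = (28583 + (-17875/9522 - 11963/8910))*(-8*sqrt(41)/41*114 - 13320) = (28583 + (-17875*1/9522 - 11963/8910))*(-8*sqrt(41)/41*114 - 13320) = (28583 + (-17875/9522 - 11963/8910))*(-912*sqrt(41)/41 - 13320) = (28583 - 7588276/2356695)*(-13320 - 912*sqrt(41)/41) = 67353824909*(-13320 - 912*sqrt(41)/41)/2356695 = -19936732173064/52371 - 20475562772336*sqrt(41)/32208165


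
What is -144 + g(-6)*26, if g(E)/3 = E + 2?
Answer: -456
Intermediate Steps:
g(E) = 6 + 3*E (g(E) = 3*(E + 2) = 3*(2 + E) = 6 + 3*E)
-144 + g(-6)*26 = -144 + (6 + 3*(-6))*26 = -144 + (6 - 18)*26 = -144 - 12*26 = -144 - 312 = -456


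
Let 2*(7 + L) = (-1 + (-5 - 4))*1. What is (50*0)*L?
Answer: 0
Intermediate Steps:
L = -12 (L = -7 + ((-1 + (-5 - 4))*1)/2 = -7 + ((-1 - 9)*1)/2 = -7 + (-10*1)/2 = -7 + (½)*(-10) = -7 - 5 = -12)
(50*0)*L = (50*0)*(-12) = 0*(-12) = 0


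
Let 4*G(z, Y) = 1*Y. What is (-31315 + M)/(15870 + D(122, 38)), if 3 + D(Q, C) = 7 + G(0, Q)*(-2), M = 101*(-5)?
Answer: -31820/15813 ≈ -2.0123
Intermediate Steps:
M = -505
G(z, Y) = Y/4 (G(z, Y) = (1*Y)/4 = Y/4)
D(Q, C) = 4 - Q/2 (D(Q, C) = -3 + (7 + (Q/4)*(-2)) = -3 + (7 - Q/2) = 4 - Q/2)
(-31315 + M)/(15870 + D(122, 38)) = (-31315 - 505)/(15870 + (4 - 1/2*122)) = -31820/(15870 + (4 - 61)) = -31820/(15870 - 57) = -31820/15813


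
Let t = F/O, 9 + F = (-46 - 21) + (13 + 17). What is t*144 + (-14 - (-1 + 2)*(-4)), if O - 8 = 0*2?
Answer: -838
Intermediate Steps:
O = 8 (O = 8 + 0*2 = 8 + 0 = 8)
F = -46 (F = -9 + ((-46 - 21) + (13 + 17)) = -9 + (-67 + 30) = -9 - 37 = -46)
t = -23/4 (t = -46/8 = -46*⅛ = -23/4 ≈ -5.7500)
t*144 + (-14 - (-1 + 2)*(-4)) = -23/4*144 + (-14 - (-1 + 2)*(-4)) = -828 + (-14 - (-4)) = -828 + (-14 - 1*(-4)) = -828 + (-14 + 4) = -828 - 10 = -838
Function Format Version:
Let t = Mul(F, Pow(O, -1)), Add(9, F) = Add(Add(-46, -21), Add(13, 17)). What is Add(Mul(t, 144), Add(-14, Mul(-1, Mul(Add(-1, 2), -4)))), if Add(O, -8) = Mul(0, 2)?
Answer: -838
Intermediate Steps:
O = 8 (O = Add(8, Mul(0, 2)) = Add(8, 0) = 8)
F = -46 (F = Add(-9, Add(Add(-46, -21), Add(13, 17))) = Add(-9, Add(-67, 30)) = Add(-9, -37) = -46)
t = Rational(-23, 4) (t = Mul(-46, Pow(8, -1)) = Mul(-46, Rational(1, 8)) = Rational(-23, 4) ≈ -5.7500)
Add(Mul(t, 144), Add(-14, Mul(-1, Mul(Add(-1, 2), -4)))) = Add(Mul(Rational(-23, 4), 144), Add(-14, Mul(-1, Mul(Add(-1, 2), -4)))) = Add(-828, Add(-14, Mul(-1, Mul(1, -4)))) = Add(-828, Add(-14, Mul(-1, -4))) = Add(-828, Add(-14, 4)) = Add(-828, -10) = -838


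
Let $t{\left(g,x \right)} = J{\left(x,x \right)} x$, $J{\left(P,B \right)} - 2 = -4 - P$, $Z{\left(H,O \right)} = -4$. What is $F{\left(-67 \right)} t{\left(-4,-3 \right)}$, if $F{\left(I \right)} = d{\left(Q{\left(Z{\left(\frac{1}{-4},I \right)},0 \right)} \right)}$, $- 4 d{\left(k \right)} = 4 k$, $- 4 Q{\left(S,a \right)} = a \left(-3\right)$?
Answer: $0$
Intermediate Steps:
$Q{\left(S,a \right)} = \frac{3 a}{4}$ ($Q{\left(S,a \right)} = - \frac{a \left(-3\right)}{4} = - \frac{\left(-3\right) a}{4} = \frac{3 a}{4}$)
$J{\left(P,B \right)} = -2 - P$ ($J{\left(P,B \right)} = 2 - \left(4 + P\right) = -2 - P$)
$d{\left(k \right)} = - k$ ($d{\left(k \right)} = - \frac{4 k}{4} = - k$)
$t{\left(g,x \right)} = x \left(-2 - x\right)$ ($t{\left(g,x \right)} = \left(-2 - x\right) x = x \left(-2 - x\right)$)
$F{\left(I \right)} = 0$ ($F{\left(I \right)} = - \frac{3 \cdot 0}{4} = \left(-1\right) 0 = 0$)
$F{\left(-67 \right)} t{\left(-4,-3 \right)} = 0 \left(\left(-1\right) \left(-3\right) \left(2 - 3\right)\right) = 0 \left(\left(-1\right) \left(-3\right) \left(-1\right)\right) = 0 \left(-3\right) = 0$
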